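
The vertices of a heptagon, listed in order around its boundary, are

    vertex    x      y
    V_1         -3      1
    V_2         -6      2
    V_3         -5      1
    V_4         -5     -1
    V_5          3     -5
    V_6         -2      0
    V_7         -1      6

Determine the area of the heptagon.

18.5

Cross-terms: 0, 4, 10, 28, -10, -12, 17  ⇒  Σ = 37
Area = |Σ|/2 = 18.5.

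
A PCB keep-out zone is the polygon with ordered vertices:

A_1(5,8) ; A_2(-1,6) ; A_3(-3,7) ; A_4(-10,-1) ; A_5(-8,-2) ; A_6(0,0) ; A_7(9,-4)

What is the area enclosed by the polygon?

Apply Gauss's area formula: 2A = Σ (x_i·y_{i+1} − x_{i+1}·y_i), indices taken mod 7.
Σ = (38) + (11) + (73) + (12) + (0) + (0) + (92) = 226
Area = |Σ|/2 = 113.

113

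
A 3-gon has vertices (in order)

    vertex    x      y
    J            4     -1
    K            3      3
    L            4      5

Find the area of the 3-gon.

3

Apply the shoelace formula: 2A = Σ (x_i·y_{i+1} − x_{i+1}·y_i), indices taken mod 3.
Cross-terms: 15, 3, -24  ⇒  Σ = -6
Area = |Σ|/2 = 3.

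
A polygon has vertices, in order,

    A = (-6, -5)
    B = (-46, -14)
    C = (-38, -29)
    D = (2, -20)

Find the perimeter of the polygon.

|AB| = √((-40)² + (-9)²) = √1681 = 41
|BC| = √((8)² + (-15)²) = √289 = 17
|CD| = √((40)² + (9)²) = √1681 = 41
|DA| = √((-8)² + (15)²) = √289 = 17
Perimeter = 41 + 17 + 41 + 17 = 116.

116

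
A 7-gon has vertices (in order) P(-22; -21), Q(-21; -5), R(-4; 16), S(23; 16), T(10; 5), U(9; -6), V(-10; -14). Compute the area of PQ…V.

776.5

Σ = (-331) + (-356) + (-432) + (-45) + (-105) + (-186) + (-98) = -1553
Area = |Σ|/2 = 776.5.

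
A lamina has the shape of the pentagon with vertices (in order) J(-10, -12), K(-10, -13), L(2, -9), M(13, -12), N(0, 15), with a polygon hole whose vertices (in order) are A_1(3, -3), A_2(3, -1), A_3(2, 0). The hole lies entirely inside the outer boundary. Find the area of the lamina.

Outer boundary:
Apply Gauss's area formula: 2A = Σ (x_i·y_{i+1} − x_{i+1}·y_i), indices taken mod 5.
Cross-terms: 10, 116, 93, 195, 150  ⇒  Σ = 564
Area = |Σ|/2 = 282.
Hole:
A_1→A_2: (3)(-1) − (3)(-3) = 6
A_2→A_3: (3)(0) − (2)(-1) = 2
A_3→A_1: (2)(-3) − (3)(0) = -6
Σ = 2
Area = |Σ|/2 = 1.
Net area = 282 − 1 = 281.

281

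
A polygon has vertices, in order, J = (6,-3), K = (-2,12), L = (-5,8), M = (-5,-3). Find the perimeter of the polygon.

44

|JK| = √((-8)² + (15)²) = √289 = 17
|KL| = √((-3)² + (-4)²) = √25 = 5
|LM| = √((0)² + (-11)²) = √121 = 11
|MJ| = √((11)² + (0)²) = √121 = 11
Perimeter = 17 + 5 + 11 + 11 = 44.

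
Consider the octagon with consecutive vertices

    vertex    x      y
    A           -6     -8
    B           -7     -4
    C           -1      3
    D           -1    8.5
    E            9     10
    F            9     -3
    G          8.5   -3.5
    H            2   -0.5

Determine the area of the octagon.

144.125

Apply the surveyor's formula: 2A = Σ (x_i·y_{i+1} − x_{i+1}·y_i), indices taken mod 8.
A→B: (-6)(-4) − (-7)(-8) = -32
B→C: (-7)(3) − (-1)(-4) = -25
C→D: (-1)(8.5) − (-1)(3) = -5.5
D→E: (-1)(10) − (9)(8.5) = -86.5
E→F: (9)(-3) − (9)(10) = -117
F→G: (9)(-3.5) − (8.5)(-3) = -6
G→H: (8.5)(-0.5) − (2)(-3.5) = 2.75
H→A: (2)(-8) − (-6)(-0.5) = -19
Σ = -288.25
Area = |Σ|/2 = 144.125.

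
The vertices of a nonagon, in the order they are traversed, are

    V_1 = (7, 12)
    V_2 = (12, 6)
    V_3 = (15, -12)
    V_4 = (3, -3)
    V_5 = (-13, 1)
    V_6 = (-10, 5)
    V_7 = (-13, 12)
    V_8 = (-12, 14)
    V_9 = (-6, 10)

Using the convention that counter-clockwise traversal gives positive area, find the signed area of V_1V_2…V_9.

-353.5

Cross-terms: -102, -234, -9, -36, -55, -55, -38, -36, -142  ⇒  Σ = -707
Signed area = Σ/2 = -353.5 (negative ⇒ clockwise traversal).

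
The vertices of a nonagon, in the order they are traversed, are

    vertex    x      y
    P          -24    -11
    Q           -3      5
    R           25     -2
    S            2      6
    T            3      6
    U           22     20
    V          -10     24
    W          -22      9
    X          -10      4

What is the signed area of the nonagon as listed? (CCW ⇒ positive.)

589

Σ = (-153) + (-119) + (154) + (-6) + (-72) + (728) + (438) + (2) + (206) = 1178
Signed area = Σ/2 = 589 (positive ⇒ counter-clockwise traversal).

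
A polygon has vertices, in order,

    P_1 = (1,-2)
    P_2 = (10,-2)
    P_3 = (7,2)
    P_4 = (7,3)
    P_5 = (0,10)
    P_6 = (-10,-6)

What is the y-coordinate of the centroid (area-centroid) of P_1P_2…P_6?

Apply Gauss's area formula. First the cross-terms c_i = x_i·y_{i+1} − x_{i+1}·y_i:
  18, 34, 7, 70, 100, 26  ⇒  2A = 255, A = 127.5.
Then Σ (y_i + y_{i+1})·c_i = 1065, so ȳ = 1065 / (6·127.5) = 71/51.

71/51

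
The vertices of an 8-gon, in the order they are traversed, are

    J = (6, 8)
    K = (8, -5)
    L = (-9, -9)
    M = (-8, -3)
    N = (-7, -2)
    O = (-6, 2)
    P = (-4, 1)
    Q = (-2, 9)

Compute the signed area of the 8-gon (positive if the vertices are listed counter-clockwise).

Apply Gauss's area formula: 2A = Σ (x_i·y_{i+1} − x_{i+1}·y_i), indices taken mod 8.
Σ = (-94) + (-117) + (-45) + (-5) + (-26) + (2) + (-34) + (-70) = -389
Signed area = Σ/2 = -194.5 (negative ⇒ clockwise traversal).

-194.5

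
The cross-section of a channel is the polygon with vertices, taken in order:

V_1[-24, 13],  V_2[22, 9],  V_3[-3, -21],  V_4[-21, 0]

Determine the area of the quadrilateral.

825.5

Apply the surveyor's formula: 2A = Σ (x_i·y_{i+1} − x_{i+1}·y_i), indices taken mod 4.
Σ = (-502) + (-435) + (-441) + (-273) = -1651
Area = |Σ|/2 = 825.5.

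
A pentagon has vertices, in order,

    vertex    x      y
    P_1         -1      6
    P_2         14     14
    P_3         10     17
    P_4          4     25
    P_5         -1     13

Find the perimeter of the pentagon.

52

|P_1P_2| = √((15)² + (8)²) = √289 = 17
|P_2P_3| = √((-4)² + (3)²) = √25 = 5
|P_3P_4| = √((-6)² + (8)²) = √100 = 10
|P_4P_5| = √((-5)² + (-12)²) = √169 = 13
|P_5P_1| = √((0)² + (-7)²) = √49 = 7
Perimeter = 17 + 5 + 10 + 13 + 7 = 52.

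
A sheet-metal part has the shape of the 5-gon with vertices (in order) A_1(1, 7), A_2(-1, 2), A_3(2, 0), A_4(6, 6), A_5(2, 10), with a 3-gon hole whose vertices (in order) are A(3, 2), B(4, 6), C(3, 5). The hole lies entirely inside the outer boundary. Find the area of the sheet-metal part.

33

Outer boundary:
A_1→A_2: (1)(2) − (-1)(7) = 9
A_2→A_3: (-1)(0) − (2)(2) = -4
A_3→A_4: (2)(6) − (6)(0) = 12
A_4→A_5: (6)(10) − (2)(6) = 48
A_5→A_1: (2)(7) − (1)(10) = 4
Σ = 69
Area = |Σ|/2 = 34.5.
Hole:
Σ = (10) + (2) + (-9) = 3
Area = |Σ|/2 = 1.5.
Net area = 34.5 − 1.5 = 33.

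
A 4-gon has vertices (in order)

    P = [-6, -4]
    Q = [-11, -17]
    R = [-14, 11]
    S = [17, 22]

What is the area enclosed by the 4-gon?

366

Apply Gauss's area formula: 2A = Σ (x_i·y_{i+1} − x_{i+1}·y_i), indices taken mod 4.
Σ = (58) + (-359) + (-495) + (64) = -732
Area = |Σ|/2 = 366.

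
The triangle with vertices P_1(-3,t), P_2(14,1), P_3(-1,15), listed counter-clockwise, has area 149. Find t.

Write out the shoelace sum; only the two edges meeting at P_1 involve t:
2·Area = [((-1)·t − (-3)·15) + ((-3)·1 − 14·t)] + 211
       = -15·t + 253 = 298
⇒ t = -3.

-3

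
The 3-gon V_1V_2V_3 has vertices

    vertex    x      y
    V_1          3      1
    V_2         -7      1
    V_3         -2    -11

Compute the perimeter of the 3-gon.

|V_1V_2| = √((-10)² + (0)²) = √100 = 10
|V_2V_3| = √((5)² + (-12)²) = √169 = 13
|V_3V_1| = √((5)² + (12)²) = √169 = 13
Perimeter = 10 + 13 + 13 = 36.

36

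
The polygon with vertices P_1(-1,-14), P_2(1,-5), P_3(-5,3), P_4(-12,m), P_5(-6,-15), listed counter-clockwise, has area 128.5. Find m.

Write out the shoelace sum; only the two edges meeting at P_4 involve m:
2·Area = [((-5)·m − (-12)·3) + ((-12)·(-15) − (-6)·m)] + 66
       = 1·m + 282 = 257
⇒ m = -25.

-25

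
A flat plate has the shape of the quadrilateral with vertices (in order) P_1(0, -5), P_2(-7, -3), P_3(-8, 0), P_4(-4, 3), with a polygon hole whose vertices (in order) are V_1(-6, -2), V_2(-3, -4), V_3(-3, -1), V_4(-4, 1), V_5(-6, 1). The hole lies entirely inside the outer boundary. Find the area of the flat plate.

Outer boundary:
P_1→P_2: (0)(-3) − (-7)(-5) = -35
P_2→P_3: (-7)(0) − (-8)(-3) = -24
P_3→P_4: (-8)(3) − (-4)(0) = -24
P_4→P_1: (-4)(-5) − (0)(3) = 20
Σ = -63
Area = |Σ|/2 = 31.5.
Hole:
Apply Gauss's area formula: 2A = Σ (x_i·y_{i+1} − x_{i+1}·y_i), indices taken mod 5.
V_1→V_2: (-6)(-4) − (-3)(-2) = 18
V_2→V_3: (-3)(-1) − (-3)(-4) = -9
V_3→V_4: (-3)(1) − (-4)(-1) = -7
V_4→V_5: (-4)(1) − (-6)(1) = 2
V_5→V_1: (-6)(-2) − (-6)(1) = 18
Σ = 22
Area = |Σ|/2 = 11.
Net area = 31.5 − 11 = 20.5.

20.5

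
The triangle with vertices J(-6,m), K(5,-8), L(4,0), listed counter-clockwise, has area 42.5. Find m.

-5

Write out the shoelace sum; only the two edges meeting at J involve m:
2·Area = [(4·m − (-6)·0) + ((-6)·(-8) − 5·m)] + 32
       = -1·m + 80 = 85
⇒ m = -5.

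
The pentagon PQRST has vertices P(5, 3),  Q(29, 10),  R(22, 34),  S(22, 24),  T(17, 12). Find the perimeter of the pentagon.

|PQ| = √((24)² + (7)²) = √625 = 25
|QR| = √((-7)² + (24)²) = √625 = 25
|RS| = √((0)² + (-10)²) = √100 = 10
|ST| = √((-5)² + (-12)²) = √169 = 13
|TP| = √((-12)² + (-9)²) = √225 = 15
Perimeter = 25 + 25 + 10 + 13 + 15 = 88.

88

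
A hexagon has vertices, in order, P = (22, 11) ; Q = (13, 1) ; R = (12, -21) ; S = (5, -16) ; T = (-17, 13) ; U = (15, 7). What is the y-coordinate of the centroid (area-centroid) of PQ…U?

Apply the shoelace (surveyor's) formula. First the cross-terms c_i = x_i·y_{i+1} − x_{i+1}·y_i:
  -121, -285, -87, -207, -314, 11  ⇒  2A = -1003, A = -501.5.
Then Σ (y_i + y_{i+1})·c_i = 2006, so ȳ = 2006 / (6·(-501.5)) = -2/3.

-2/3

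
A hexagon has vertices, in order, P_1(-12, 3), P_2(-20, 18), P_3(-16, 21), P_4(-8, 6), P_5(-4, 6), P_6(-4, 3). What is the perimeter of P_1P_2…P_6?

54

|P_1P_2| = √((-8)² + (15)²) = √289 = 17
|P_2P_3| = √((4)² + (3)²) = √25 = 5
|P_3P_4| = √((8)² + (-15)²) = √289 = 17
|P_4P_5| = √((4)² + (0)²) = √16 = 4
|P_5P_6| = √((0)² + (-3)²) = √9 = 3
|P_6P_1| = √((-8)² + (0)²) = √64 = 8
Perimeter = 17 + 5 + 17 + 4 + 3 + 8 = 54.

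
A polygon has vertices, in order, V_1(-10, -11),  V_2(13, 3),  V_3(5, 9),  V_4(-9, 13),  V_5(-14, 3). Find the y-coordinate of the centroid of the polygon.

Apply the surveyor's formula. First the cross-terms c_i = x_i·y_{i+1} − x_{i+1}·y_i:
  113, 102, 146, 155, 184  ⇒  2A = 700, A = 350.
Then Σ (y_i + y_{i+1})·c_i = 4540, so ȳ = 4540 / (6·350) = 227/105.

227/105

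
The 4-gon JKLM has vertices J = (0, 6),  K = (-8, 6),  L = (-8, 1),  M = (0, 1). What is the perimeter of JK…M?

26

|JK| = √((-8)² + (0)²) = √64 = 8
|KL| = √((0)² + (-5)²) = √25 = 5
|LM| = √((8)² + (0)²) = √64 = 8
|MJ| = √((0)² + (5)²) = √25 = 5
Perimeter = 8 + 5 + 8 + 5 = 26.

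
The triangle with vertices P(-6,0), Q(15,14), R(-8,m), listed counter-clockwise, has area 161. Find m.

14

Write out the shoelace sum; only the two edges meeting at R involve m:
2·Area = [(15·m − (-8)·14) + ((-8)·0 − (-6)·m)] + -84
       = 21·m + 28 = 322
⇒ m = 14.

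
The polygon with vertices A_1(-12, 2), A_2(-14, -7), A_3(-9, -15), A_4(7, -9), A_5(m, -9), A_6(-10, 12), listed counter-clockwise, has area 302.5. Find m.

9

Write out the shoelace sum; only the two edges meeting at A_5 involve m:
2·Area = [(7·(-9) − m·(-9)) + (m·12 − (-10)·(-9))] + 569
       = 21·m + 416 = 605
⇒ m = 9.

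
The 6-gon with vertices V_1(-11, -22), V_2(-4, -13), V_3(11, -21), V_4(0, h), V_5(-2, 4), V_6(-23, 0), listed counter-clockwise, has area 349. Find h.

-14

Write out the shoelace sum; only the two edges meeting at V_4 involve h:
2·Area = [(11·h − 0·(-21)) + (0·4 − (-2)·h)] + 880
       = 13·h + 880 = 698
⇒ h = -14.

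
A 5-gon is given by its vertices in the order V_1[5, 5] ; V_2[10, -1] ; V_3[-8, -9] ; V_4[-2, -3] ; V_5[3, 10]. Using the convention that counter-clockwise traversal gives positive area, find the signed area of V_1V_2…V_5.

-96.5

Apply Gauss's area formula: 2A = Σ (x_i·y_{i+1} − x_{i+1}·y_i), indices taken mod 5.
Σ = (-55) + (-98) + (6) + (-11) + (-35) = -193
Signed area = Σ/2 = -96.5 (negative ⇒ clockwise traversal).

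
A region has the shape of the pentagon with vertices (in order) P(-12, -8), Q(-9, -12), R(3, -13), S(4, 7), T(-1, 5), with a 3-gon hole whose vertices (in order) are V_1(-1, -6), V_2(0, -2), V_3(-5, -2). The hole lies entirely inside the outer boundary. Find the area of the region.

Outer boundary:
Apply the surveyor's formula: 2A = Σ (x_i·y_{i+1} − x_{i+1}·y_i), indices taken mod 5.
Σ = (72) + (153) + (73) + (27) + (68) = 393
Area = |Σ|/2 = 196.5.
Hole:
Σ = (2) + (-10) + (28) = 20
Area = |Σ|/2 = 10.
Net area = 196.5 − 10 = 186.5.

186.5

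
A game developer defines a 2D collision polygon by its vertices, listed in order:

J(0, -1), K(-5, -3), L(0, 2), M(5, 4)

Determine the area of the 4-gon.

15

Apply the surveyor's formula: 2A = Σ (x_i·y_{i+1} − x_{i+1}·y_i), indices taken mod 4.
Cross-terms: -5, -10, -10, -5  ⇒  Σ = -30
Area = |Σ|/2 = 15.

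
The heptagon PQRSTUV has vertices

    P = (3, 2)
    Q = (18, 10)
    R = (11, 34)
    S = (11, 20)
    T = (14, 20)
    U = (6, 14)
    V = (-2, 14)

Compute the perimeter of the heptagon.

|PQ| = √((15)² + (8)²) = √289 = 17
|QR| = √((-7)² + (24)²) = √625 = 25
|RS| = √((0)² + (-14)²) = √196 = 14
|ST| = √((3)² + (0)²) = √9 = 3
|TU| = √((-8)² + (-6)²) = √100 = 10
|UV| = √((-8)² + (0)²) = √64 = 8
|VP| = √((5)² + (-12)²) = √169 = 13
Perimeter = 17 + 25 + 14 + 3 + 10 + 8 + 13 = 90.

90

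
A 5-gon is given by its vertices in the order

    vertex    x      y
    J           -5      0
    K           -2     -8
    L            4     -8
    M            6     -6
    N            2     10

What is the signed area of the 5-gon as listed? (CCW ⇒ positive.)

117

Apply the shoelace (surveyor's) formula: 2A = Σ (x_i·y_{i+1} − x_{i+1}·y_i), indices taken mod 5.
Σ = (40) + (48) + (24) + (72) + (50) = 234
Signed area = Σ/2 = 117 (positive ⇒ counter-clockwise traversal).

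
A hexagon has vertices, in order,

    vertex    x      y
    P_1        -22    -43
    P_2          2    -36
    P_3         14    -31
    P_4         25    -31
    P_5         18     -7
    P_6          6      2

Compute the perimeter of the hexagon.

|P_1P_2| = √((24)² + (7)²) = √625 = 25
|P_2P_3| = √((12)² + (5)²) = √169 = 13
|P_3P_4| = √((11)² + (0)²) = √121 = 11
|P_4P_5| = √((-7)² + (24)²) = √625 = 25
|P_5P_6| = √((-12)² + (9)²) = √225 = 15
|P_6P_1| = √((-28)² + (-45)²) = √2809 = 53
Perimeter = 25 + 13 + 11 + 25 + 15 + 53 = 142.

142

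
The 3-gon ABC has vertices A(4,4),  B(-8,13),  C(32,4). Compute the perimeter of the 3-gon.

|AB| = √((-12)² + (9)²) = √225 = 15
|BC| = √((40)² + (-9)²) = √1681 = 41
|CA| = √((-28)² + (0)²) = √784 = 28
Perimeter = 15 + 41 + 28 = 84.

84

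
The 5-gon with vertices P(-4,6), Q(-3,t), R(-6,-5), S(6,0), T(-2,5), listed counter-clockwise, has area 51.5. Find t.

1

The doubled signed area Σ (x_i y_{i+1} − x_{i+1} y_i) is linear in t.
With t=0 it equals 101; the coefficient of t is 2 (from the two edges through Q).
So 2·t + 101 = 2·51.5 = 103 ⇒ t = 1.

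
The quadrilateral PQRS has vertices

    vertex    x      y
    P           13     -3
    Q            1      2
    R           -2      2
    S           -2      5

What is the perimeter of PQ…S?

36

|PQ| = √((-12)² + (5)²) = √169 = 13
|QR| = √((-3)² + (0)²) = √9 = 3
|RS| = √((0)² + (3)²) = √9 = 3
|SP| = √((15)² + (-8)²) = √289 = 17
Perimeter = 13 + 3 + 3 + 17 = 36.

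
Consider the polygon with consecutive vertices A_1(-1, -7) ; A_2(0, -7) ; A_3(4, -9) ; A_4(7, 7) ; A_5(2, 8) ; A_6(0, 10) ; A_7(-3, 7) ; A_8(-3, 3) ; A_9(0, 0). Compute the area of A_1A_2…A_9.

Apply the surveyor's formula: 2A = Σ (x_i·y_{i+1} − x_{i+1}·y_i), indices taken mod 9.
Σ = (7) + (28) + (91) + (42) + (20) + (30) + (12) + (0) + (0) = 230
Area = |Σ|/2 = 115.

115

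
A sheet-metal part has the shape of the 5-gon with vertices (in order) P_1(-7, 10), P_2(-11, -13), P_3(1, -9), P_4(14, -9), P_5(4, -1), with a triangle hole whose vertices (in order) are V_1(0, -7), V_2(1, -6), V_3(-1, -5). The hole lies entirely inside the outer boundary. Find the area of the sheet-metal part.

241

Outer boundary:
Apply the surveyor's formula: 2A = Σ (x_i·y_{i+1} − x_{i+1}·y_i), indices taken mod 5.
Cross-terms: 201, 112, 117, 22, 33  ⇒  Σ = 485
Area = |Σ|/2 = 242.5.
Hole:
Cross-terms: 7, -11, 7  ⇒  Σ = 3
Area = |Σ|/2 = 1.5.
Net area = 242.5 − 1.5 = 241.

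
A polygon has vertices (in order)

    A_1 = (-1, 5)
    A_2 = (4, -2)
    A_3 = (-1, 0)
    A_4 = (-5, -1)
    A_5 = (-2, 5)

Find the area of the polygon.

25.5

Σ = (-18) + (-2) + (1) + (-27) + (-5) = -51
Area = |Σ|/2 = 25.5.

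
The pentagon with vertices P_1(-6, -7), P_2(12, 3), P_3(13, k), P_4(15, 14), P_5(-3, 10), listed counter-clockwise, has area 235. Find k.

The doubled signed area Σ (x_i y_{i+1} − x_{i+1} y_i) is linear in k.
With k=0 it equals 482; the coefficient of k is -3 (from the two edges through P_3).
So -3·k + 482 = 2·235 = 470 ⇒ k = 4.

4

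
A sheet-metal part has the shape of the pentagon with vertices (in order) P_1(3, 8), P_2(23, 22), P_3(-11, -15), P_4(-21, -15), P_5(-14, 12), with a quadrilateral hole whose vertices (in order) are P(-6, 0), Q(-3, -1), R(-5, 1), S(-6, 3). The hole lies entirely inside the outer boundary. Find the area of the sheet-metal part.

Outer boundary:
Cross-terms: -118, -103, -150, -462, -148  ⇒  Σ = -981
Area = |Σ|/2 = 490.5.
Hole:
Apply the surveyor's formula: 2A = Σ (x_i·y_{i+1} − x_{i+1}·y_i), indices taken mod 4.
Cross-terms: 6, -8, -9, 18  ⇒  Σ = 7
Area = |Σ|/2 = 3.5.
Net area = 490.5 − 3.5 = 487.

487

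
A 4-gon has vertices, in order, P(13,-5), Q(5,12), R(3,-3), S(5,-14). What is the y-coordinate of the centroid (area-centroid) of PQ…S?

-2.2

Apply the surveyor's formula. First the cross-terms c_i = x_i·y_{i+1} − x_{i+1}·y_i:
  181, -51, -27, 157  ⇒  2A = 260, A = 130.
Then Σ (y_i + y_{i+1})·c_i = -1716, so ȳ = -1716 / (6·130) = -2.2.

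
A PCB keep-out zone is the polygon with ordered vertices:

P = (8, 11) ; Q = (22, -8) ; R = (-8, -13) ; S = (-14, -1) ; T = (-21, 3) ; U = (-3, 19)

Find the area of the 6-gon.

Apply the shoelace (surveyor's) formula: 2A = Σ (x_i·y_{i+1} − x_{i+1}·y_i), indices taken mod 6.
Σ = (-306) + (-350) + (-174) + (-63) + (-390) + (-185) = -1468
Area = |Σ|/2 = 734.

734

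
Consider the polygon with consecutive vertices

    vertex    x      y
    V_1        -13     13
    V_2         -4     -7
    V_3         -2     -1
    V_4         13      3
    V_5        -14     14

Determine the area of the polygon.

Apply the shoelace formula: 2A = Σ (x_i·y_{i+1} − x_{i+1}·y_i), indices taken mod 5.
V_1→V_2: (-13)(-7) − (-4)(13) = 143
V_2→V_3: (-4)(-1) − (-2)(-7) = -10
V_3→V_4: (-2)(3) − (13)(-1) = 7
V_4→V_5: (13)(14) − (-14)(3) = 224
V_5→V_1: (-14)(13) − (-13)(14) = 0
Σ = 364
Area = |Σ|/2 = 182.

182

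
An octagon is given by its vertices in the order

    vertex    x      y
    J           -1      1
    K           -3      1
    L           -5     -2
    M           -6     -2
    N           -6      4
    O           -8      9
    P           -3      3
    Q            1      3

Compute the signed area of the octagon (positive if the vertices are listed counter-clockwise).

-26

Apply the surveyor's formula: 2A = Σ (x_i·y_{i+1} − x_{i+1}·y_i), indices taken mod 8.
Σ = (2) + (11) + (-2) + (-36) + (-22) + (3) + (-12) + (4) = -52
Signed area = Σ/2 = -26 (negative ⇒ clockwise traversal).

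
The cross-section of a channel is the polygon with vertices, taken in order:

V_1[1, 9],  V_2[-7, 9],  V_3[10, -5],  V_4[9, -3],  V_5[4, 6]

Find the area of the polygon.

64

Apply the surveyor's formula: 2A = Σ (x_i·y_{i+1} − x_{i+1}·y_i), indices taken mod 5.
Σ = (72) + (-55) + (15) + (66) + (30) = 128
Area = |Σ|/2 = 64.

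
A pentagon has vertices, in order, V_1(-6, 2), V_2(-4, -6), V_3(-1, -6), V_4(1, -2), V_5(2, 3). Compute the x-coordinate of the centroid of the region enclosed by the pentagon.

-199/99

Apply the surveyor's formula. First the cross-terms c_i = x_i·y_{i+1} − x_{i+1}·y_i:
  44, 18, 8, 7, 22  ⇒  2A = 99, A = 49.5.
Then Σ (x_i + x_{i+1})·c_i = -597, so x̄ = -597 / (6·49.5) = -199/99.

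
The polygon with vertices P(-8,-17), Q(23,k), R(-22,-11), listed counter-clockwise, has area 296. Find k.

Write out the shoelace sum; only the two edges meeting at Q involve k:
2·Area = [((-8)·k − 23·(-17)) + (23·(-11) − (-22)·k)] + 286
       = 14·k + 424 = 592
⇒ k = 12.

12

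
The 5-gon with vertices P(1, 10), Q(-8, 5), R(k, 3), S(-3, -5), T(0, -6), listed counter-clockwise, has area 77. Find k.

Write out the shoelace sum; only the two edges meeting at R involve k:
2·Area = [((-8)·3 − k·5) + (k·(-5) − (-3)·3)] + 109
       = -10·k + 94 = 154
⇒ k = -6.

-6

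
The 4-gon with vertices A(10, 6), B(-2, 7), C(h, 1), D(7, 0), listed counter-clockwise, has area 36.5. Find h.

6

The doubled signed area Σ (x_i y_{i+1} − x_{i+1} y_i) is linear in h.
With h=0 it equals 115; the coefficient of h is -7 (from the two edges through C).
So -7·h + 115 = 2·36.5 = 73 ⇒ h = 6.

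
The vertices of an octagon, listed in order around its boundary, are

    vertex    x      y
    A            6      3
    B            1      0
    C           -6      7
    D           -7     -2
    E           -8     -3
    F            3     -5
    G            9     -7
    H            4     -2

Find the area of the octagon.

88.5

Apply the shoelace formula: 2A = Σ (x_i·y_{i+1} − x_{i+1}·y_i), indices taken mod 8.
Cross-terms: -3, 7, 61, 5, 49, 24, 10, 24  ⇒  Σ = 177
Area = |Σ|/2 = 88.5.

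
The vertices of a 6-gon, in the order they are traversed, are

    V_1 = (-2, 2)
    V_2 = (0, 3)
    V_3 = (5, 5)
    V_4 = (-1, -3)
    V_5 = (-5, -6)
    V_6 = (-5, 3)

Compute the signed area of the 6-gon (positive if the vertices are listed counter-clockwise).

-44.5

Apply the surveyor's formula: 2A = Σ (x_i·y_{i+1} − x_{i+1}·y_i), indices taken mod 6.
V_1→V_2: (-2)(3) − (0)(2) = -6
V_2→V_3: (0)(5) − (5)(3) = -15
V_3→V_4: (5)(-3) − (-1)(5) = -10
V_4→V_5: (-1)(-6) − (-5)(-3) = -9
V_5→V_6: (-5)(3) − (-5)(-6) = -45
V_6→V_1: (-5)(2) − (-2)(3) = -4
Σ = -89
Signed area = Σ/2 = -44.5 (negative ⇒ clockwise traversal).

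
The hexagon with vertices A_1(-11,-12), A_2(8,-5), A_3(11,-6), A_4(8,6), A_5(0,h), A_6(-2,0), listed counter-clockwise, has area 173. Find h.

The doubled signed area Σ (x_i y_{i+1} − x_{i+1} y_i) is linear in h.
With h=0 it equals 296; the coefficient of h is 10 (from the two edges through A_5).
So 10·h + 296 = 2·173 = 346 ⇒ h = 5.

5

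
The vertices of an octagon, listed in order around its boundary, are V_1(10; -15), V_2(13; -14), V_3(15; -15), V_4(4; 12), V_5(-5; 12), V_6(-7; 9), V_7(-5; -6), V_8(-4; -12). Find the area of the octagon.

380

Apply Gauss's area formula: 2A = Σ (x_i·y_{i+1} − x_{i+1}·y_i), indices taken mod 8.
V_1→V_2: (10)(-14) − (13)(-15) = 55
V_2→V_3: (13)(-15) − (15)(-14) = 15
V_3→V_4: (15)(12) − (4)(-15) = 240
V_4→V_5: (4)(12) − (-5)(12) = 108
V_5→V_6: (-5)(9) − (-7)(12) = 39
V_6→V_7: (-7)(-6) − (-5)(9) = 87
V_7→V_8: (-5)(-12) − (-4)(-6) = 36
V_8→V_1: (-4)(-15) − (10)(-12) = 180
Σ = 760
Area = |Σ|/2 = 380.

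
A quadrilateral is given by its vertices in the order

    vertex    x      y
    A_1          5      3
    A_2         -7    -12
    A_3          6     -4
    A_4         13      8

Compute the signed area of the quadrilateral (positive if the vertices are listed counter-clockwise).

80

Apply the shoelace (surveyor's) formula: 2A = Σ (x_i·y_{i+1} − x_{i+1}·y_i), indices taken mod 4.
A_1→A_2: (5)(-12) − (-7)(3) = -39
A_2→A_3: (-7)(-4) − (6)(-12) = 100
A_3→A_4: (6)(8) − (13)(-4) = 100
A_4→A_1: (13)(3) − (5)(8) = -1
Σ = 160
Signed area = Σ/2 = 80 (positive ⇒ counter-clockwise traversal).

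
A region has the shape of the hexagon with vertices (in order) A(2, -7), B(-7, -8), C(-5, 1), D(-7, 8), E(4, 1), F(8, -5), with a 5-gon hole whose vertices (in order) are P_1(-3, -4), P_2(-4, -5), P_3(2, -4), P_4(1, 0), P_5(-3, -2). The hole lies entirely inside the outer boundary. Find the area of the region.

Outer boundary:
Σ = (-65) + (-47) + (-33) + (-39) + (-28) + (-46) = -258
Area = |Σ|/2 = 129.
Hole:
Apply the shoelace (surveyor's) formula: 2A = Σ (x_i·y_{i+1} − x_{i+1}·y_i), indices taken mod 5.
P_1→P_2: (-3)(-5) − (-4)(-4) = -1
P_2→P_3: (-4)(-4) − (2)(-5) = 26
P_3→P_4: (2)(0) − (1)(-4) = 4
P_4→P_5: (1)(-2) − (-3)(0) = -2
P_5→P_1: (-3)(-4) − (-3)(-2) = 6
Σ = 33
Area = |Σ|/2 = 16.5.
Net area = 129 − 16.5 = 112.5.

112.5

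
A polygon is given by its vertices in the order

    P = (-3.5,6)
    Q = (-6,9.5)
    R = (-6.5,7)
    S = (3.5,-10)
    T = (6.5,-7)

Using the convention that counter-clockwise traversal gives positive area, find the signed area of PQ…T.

59

Apply the shoelace formula: 2A = Σ (x_i·y_{i+1} − x_{i+1}·y_i), indices taken mod 5.
Σ = (2.75) + (19.75) + (40.5) + (40.5) + (14.5) = 118
Signed area = Σ/2 = 59 (positive ⇒ counter-clockwise traversal).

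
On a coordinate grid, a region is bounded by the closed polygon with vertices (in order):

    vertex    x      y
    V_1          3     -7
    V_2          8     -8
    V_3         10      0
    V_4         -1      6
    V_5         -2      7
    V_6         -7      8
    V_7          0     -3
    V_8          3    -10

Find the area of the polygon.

124.5

Σ = (32) + (80) + (60) + (5) + (33) + (21) + (9) + (9) = 249
Area = |Σ|/2 = 124.5.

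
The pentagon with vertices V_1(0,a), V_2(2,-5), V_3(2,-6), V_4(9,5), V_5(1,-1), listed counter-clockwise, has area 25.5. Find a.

Write out the shoelace sum; only the two edges meeting at V_1 involve a:
2·Area = [(1·a − 0·(-1)) + (0·(-5) − 2·a)] + 48
       = -1·a + 48 = 51
⇒ a = -3.

-3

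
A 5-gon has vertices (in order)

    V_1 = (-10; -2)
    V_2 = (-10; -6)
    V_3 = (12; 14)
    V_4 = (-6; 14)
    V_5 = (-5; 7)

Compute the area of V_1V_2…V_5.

Apply Gauss's area formula: 2A = Σ (x_i·y_{i+1} − x_{i+1}·y_i), indices taken mod 5.
V_1→V_2: (-10)(-6) − (-10)(-2) = 40
V_2→V_3: (-10)(14) − (12)(-6) = -68
V_3→V_4: (12)(14) − (-6)(14) = 252
V_4→V_5: (-6)(7) − (-5)(14) = 28
V_5→V_1: (-5)(-2) − (-10)(7) = 80
Σ = 332
Area = |Σ|/2 = 166.

166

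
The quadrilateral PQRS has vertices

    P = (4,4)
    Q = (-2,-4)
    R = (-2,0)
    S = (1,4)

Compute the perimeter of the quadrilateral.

22

|PQ| = √((-6)² + (-8)²) = √100 = 10
|QR| = √((0)² + (4)²) = √16 = 4
|RS| = √((3)² + (4)²) = √25 = 5
|SP| = √((3)² + (0)²) = √9 = 3
Perimeter = 10 + 4 + 5 + 3 = 22.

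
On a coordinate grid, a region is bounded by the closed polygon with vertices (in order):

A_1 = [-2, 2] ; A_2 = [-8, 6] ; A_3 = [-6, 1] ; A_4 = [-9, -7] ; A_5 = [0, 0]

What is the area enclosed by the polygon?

Apply the surveyor's formula: 2A = Σ (x_i·y_{i+1} − x_{i+1}·y_i), indices taken mod 5.
Σ = (4) + (28) + (51) + (0) + (0) = 83
Area = |Σ|/2 = 41.5.

41.5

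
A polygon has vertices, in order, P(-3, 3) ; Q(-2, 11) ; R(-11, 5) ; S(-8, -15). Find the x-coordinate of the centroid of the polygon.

Apply the shoelace formula. First the cross-terms c_i = x_i·y_{i+1} − x_{i+1}·y_i:
  -27, 111, 205, -69  ⇒  2A = 220, A = 110.
Then Σ (x_i + x_{i+1})·c_i = -4444, so x̄ = -4444 / (6·110) = -101/15.

-101/15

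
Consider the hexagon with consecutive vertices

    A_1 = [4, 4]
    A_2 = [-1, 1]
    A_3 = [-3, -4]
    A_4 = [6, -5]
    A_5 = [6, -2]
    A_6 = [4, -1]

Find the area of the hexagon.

Cross-terms: 8, 7, 39, 18, 2, 20  ⇒  Σ = 94
Area = |Σ|/2 = 47.

47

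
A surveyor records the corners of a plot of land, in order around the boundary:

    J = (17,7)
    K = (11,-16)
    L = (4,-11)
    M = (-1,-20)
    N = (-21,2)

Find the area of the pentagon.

Apply the shoelace (surveyor's) formula: 2A = Σ (x_i·y_{i+1} − x_{i+1}·y_i), indices taken mod 5.
Cross-terms: -349, -57, -91, -422, -181  ⇒  Σ = -1100
Area = |Σ|/2 = 550.

550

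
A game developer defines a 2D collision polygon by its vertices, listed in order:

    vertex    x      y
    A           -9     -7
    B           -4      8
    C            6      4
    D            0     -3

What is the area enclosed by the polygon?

Σ = (-100) + (-64) + (-18) + (-27) = -209
Area = |Σ|/2 = 104.5.

104.5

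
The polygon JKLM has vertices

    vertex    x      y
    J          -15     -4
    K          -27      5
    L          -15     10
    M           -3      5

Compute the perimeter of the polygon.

56

|JK| = √((-12)² + (9)²) = √225 = 15
|KL| = √((12)² + (5)²) = √169 = 13
|LM| = √((12)² + (-5)²) = √169 = 13
|MJ| = √((-12)² + (-9)²) = √225 = 15
Perimeter = 15 + 13 + 13 + 15 = 56.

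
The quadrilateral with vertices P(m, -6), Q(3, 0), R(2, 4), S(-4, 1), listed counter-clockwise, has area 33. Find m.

Write out the shoelace sum; only the two edges meeting at P involve m:
2·Area = [((-4)·(-6) − m·1) + (m·0 − 3·(-6))] + 30
       = -1·m + 72 = 66
⇒ m = 6.

6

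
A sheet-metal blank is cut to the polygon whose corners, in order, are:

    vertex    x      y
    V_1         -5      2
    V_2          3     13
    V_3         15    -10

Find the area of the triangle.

158

Apply the surveyor's formula: 2A = Σ (x_i·y_{i+1} − x_{i+1}·y_i), indices taken mod 3.
V_1→V_2: (-5)(13) − (3)(2) = -71
V_2→V_3: (3)(-10) − (15)(13) = -225
V_3→V_1: (15)(2) − (-5)(-10) = -20
Σ = -316
Area = |Σ|/2 = 158.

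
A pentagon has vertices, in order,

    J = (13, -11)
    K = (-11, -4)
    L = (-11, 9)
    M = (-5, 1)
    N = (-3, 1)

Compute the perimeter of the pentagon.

70

|JK| = √((-24)² + (7)²) = √625 = 25
|KL| = √((0)² + (13)²) = √169 = 13
|LM| = √((6)² + (-8)²) = √100 = 10
|MN| = √((2)² + (0)²) = √4 = 2
|NJ| = √((16)² + (-12)²) = √400 = 20
Perimeter = 25 + 13 + 10 + 2 + 20 = 70.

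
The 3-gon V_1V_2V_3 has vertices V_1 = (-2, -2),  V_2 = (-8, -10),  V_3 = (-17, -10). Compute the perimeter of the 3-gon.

36

|V_1V_2| = √((-6)² + (-8)²) = √100 = 10
|V_2V_3| = √((-9)² + (0)²) = √81 = 9
|V_3V_1| = √((15)² + (8)²) = √289 = 17
Perimeter = 10 + 9 + 17 = 36.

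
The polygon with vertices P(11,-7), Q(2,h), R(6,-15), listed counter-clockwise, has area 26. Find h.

The doubled signed area Σ (x_i y_{i+1} − x_{i+1} y_i) is linear in h.
With h=0 it equals 107; the coefficient of h is 5 (from the two edges through Q).
So 5·h + 107 = 2·26 = 52 ⇒ h = -11.

-11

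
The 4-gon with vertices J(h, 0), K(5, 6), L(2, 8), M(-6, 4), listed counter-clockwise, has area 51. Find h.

Write out the shoelace sum; only the two edges meeting at J involve h:
2·Area = [((-6)·0 − h·4) + (h·6 − 5·0)] + 84
       = 2·h + 84 = 102
⇒ h = 9.

9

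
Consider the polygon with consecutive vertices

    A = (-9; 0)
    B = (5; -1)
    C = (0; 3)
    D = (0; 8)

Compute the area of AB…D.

48

Apply the shoelace formula: 2A = Σ (x_i·y_{i+1} − x_{i+1}·y_i), indices taken mod 4.
A→B: (-9)(-1) − (5)(0) = 9
B→C: (5)(3) − (0)(-1) = 15
C→D: (0)(8) − (0)(3) = 0
D→A: (0)(0) − (-9)(8) = 72
Σ = 96
Area = |Σ|/2 = 48.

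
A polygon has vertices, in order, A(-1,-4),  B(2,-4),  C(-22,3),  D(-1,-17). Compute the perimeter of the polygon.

|AB| = √((3)² + (0)²) = √9 = 3
|BC| = √((-24)² + (7)²) = √625 = 25
|CD| = √((21)² + (-20)²) = √841 = 29
|DA| = √((0)² + (13)²) = √169 = 13
Perimeter = 3 + 25 + 29 + 13 = 70.

70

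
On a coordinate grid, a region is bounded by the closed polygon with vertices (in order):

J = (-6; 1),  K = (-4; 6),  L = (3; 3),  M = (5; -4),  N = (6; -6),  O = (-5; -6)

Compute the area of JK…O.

101

Apply the shoelace formula: 2A = Σ (x_i·y_{i+1} − x_{i+1}·y_i), indices taken mod 6.
Cross-terms: -32, -30, -27, -6, -66, -41  ⇒  Σ = -202
Area = |Σ|/2 = 101.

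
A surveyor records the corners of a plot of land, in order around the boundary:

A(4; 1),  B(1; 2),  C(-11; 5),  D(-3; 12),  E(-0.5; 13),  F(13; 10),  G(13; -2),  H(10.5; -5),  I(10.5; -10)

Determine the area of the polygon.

Apply Gauss's area formula: 2A = Σ (x_i·y_{i+1} − x_{i+1}·y_i), indices taken mod 9.
Σ = (7) + (27) + (-117) + (-33) + (-174) + (-156) + (-44) + (-52.5) + (50.5) = -492
Area = |Σ|/2 = 246.

246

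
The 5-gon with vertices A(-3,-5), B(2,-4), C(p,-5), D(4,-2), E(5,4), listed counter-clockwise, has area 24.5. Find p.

Write out the shoelace sum; only the two edges meeting at C involve p:
2·Area = [(2·(-5) − p·(-4)) + (p·(-2) − 4·(-5))] + 35
       = 2·p + 45 = 49
⇒ p = 2.

2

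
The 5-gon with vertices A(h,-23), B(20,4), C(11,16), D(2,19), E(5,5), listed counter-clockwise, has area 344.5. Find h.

The doubled signed area Σ (x_i y_{i+1} − x_{i+1} y_i) is linear in h.
With h=0 it equals 713; the coefficient of h is -1 (from the two edges through A).
So -1·h + 713 = 2·344.5 = 689 ⇒ h = 24.

24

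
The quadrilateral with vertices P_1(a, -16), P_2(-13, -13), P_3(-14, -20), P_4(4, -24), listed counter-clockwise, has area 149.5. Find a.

The doubled signed area Σ (x_i y_{i+1} − x_{i+1} y_i) is linear in a.
With a=0 it equals 222; the coefficient of a is 11 (from the two edges through P_1).
So 11·a + 222 = 2·149.5 = 299 ⇒ a = 7.

7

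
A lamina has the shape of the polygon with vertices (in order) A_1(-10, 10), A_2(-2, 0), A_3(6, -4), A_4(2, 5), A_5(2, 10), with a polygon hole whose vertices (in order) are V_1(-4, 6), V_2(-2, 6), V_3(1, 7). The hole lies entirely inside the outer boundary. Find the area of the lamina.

97

Outer boundary:
Apply Gauss's area formula: 2A = Σ (x_i·y_{i+1} − x_{i+1}·y_i), indices taken mod 5.
Cross-terms: 20, 8, 38, 10, 120  ⇒  Σ = 196
Area = |Σ|/2 = 98.
Hole:
Apply the shoelace formula: 2A = Σ (x_i·y_{i+1} − x_{i+1}·y_i), indices taken mod 3.
Σ = (-12) + (-20) + (34) = 2
Area = |Σ|/2 = 1.
Net area = 98 − 1 = 97.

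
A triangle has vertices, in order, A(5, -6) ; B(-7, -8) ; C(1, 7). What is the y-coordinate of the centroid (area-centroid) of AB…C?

Apply Gauss's area formula. First the cross-terms c_i = x_i·y_{i+1} − x_{i+1}·y_i:
  -82, -41, -41  ⇒  2A = -164, A = -82.
Then Σ (y_i + y_{i+1})·c_i = 1148, so ȳ = 1148 / (6·(-82)) = -7/3.

-7/3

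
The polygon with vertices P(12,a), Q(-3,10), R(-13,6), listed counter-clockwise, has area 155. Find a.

-15

Write out the shoelace sum; only the two edges meeting at P involve a:
2·Area = [((-13)·a − 12·6) + (12·10 − (-3)·a)] + 112
       = -10·a + 160 = 310
⇒ a = -15.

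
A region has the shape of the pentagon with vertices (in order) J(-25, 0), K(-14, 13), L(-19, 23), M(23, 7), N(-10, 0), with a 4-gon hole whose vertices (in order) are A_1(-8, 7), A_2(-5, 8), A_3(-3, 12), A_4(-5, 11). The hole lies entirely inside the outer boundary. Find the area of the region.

488.5

Outer boundary:
Σ = (-325) + (-75) + (-662) + (70) + (0) = -992
Area = |Σ|/2 = 496.
Hole:
Apply the shoelace (surveyor's) formula: 2A = Σ (x_i·y_{i+1} − x_{i+1}·y_i), indices taken mod 4.
Σ = (-29) + (-36) + (27) + (53) = 15
Area = |Σ|/2 = 7.5.
Net area = 496 − 7.5 = 488.5.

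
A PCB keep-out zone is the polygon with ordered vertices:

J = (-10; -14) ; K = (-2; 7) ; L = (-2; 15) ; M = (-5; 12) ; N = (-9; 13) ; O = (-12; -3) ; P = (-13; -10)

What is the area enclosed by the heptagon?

Apply the shoelace (surveyor's) formula: 2A = Σ (x_i·y_{i+1} − x_{i+1}·y_i), indices taken mod 7.
Cross-terms: -98, -16, 51, 43, 183, 81, 82  ⇒  Σ = 326
Area = |Σ|/2 = 163.

163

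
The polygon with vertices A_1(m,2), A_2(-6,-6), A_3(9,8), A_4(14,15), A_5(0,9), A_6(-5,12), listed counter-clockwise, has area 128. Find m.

-3

Write out the shoelace sum; only the two edges meeting at A_1 involve m:
2·Area = [((-5)·2 − m·12) + (m·(-6) − (-6)·2)] + 200
       = -18·m + 202 = 256
⇒ m = -3.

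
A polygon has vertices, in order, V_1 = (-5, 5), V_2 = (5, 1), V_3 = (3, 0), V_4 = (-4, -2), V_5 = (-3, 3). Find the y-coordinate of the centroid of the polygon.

Apply the shoelace formula. First the cross-terms c_i = x_i·y_{i+1} − x_{i+1}·y_i:
  -30, -3, -6, -18, 0  ⇒  2A = -57, A = -28.5.
Then Σ (y_i + y_{i+1})·c_i = -189, so ȳ = -189 / (6·(-28.5)) = 21/19.

21/19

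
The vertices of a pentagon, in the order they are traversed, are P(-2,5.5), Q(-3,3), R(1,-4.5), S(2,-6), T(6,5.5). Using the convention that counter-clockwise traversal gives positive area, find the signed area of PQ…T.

57.5

P→Q: (-2)(3) − (-3)(5.5) = 10.5
Q→R: (-3)(-4.5) − (1)(3) = 10.5
R→S: (1)(-6) − (2)(-4.5) = 3
S→T: (2)(5.5) − (6)(-6) = 47
T→P: (6)(5.5) − (-2)(5.5) = 44
Σ = 115
Signed area = Σ/2 = 57.5 (positive ⇒ counter-clockwise traversal).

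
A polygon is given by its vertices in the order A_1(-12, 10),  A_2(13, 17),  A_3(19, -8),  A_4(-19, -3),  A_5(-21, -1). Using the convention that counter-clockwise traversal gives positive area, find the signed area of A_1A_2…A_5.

Apply the surveyor's formula: 2A = Σ (x_i·y_{i+1} − x_{i+1}·y_i), indices taken mod 5.
Cross-terms: -334, -427, -209, -44, -222  ⇒  Σ = -1236
Signed area = Σ/2 = -618 (negative ⇒ clockwise traversal).

-618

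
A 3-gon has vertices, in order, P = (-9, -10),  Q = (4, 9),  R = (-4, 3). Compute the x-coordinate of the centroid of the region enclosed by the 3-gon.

-3

Apply the shoelace formula. First the cross-terms c_i = x_i·y_{i+1} − x_{i+1}·y_i:
  -41, 48, 67  ⇒  2A = 74, A = 37.
Then Σ (x_i + x_{i+1})·c_i = -666, so x̄ = -666 / (6·37) = -3.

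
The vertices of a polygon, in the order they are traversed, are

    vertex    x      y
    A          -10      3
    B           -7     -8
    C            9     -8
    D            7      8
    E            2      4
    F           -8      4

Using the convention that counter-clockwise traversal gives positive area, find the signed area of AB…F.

Σ = (101) + (128) + (128) + (12) + (40) + (16) = 425
Signed area = Σ/2 = 212.5 (positive ⇒ counter-clockwise traversal).

212.5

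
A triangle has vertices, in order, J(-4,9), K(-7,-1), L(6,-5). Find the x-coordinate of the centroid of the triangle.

Apply the surveyor's formula. First the cross-terms c_i = x_i·y_{i+1} − x_{i+1}·y_i:
  67, 41, 34  ⇒  2A = 142, A = 71.
Then Σ (x_i + x_{i+1})·c_i = -710, so x̄ = -710 / (6·71) = -5/3.

-5/3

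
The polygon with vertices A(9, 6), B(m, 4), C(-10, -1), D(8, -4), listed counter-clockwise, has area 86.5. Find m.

5

The doubled signed area Σ (x_i y_{i+1} − x_{i+1} y_i) is linear in m.
With m=0 it equals 208; the coefficient of m is -7 (from the two edges through B).
So -7·m + 208 = 2·86.5 = 173 ⇒ m = 5.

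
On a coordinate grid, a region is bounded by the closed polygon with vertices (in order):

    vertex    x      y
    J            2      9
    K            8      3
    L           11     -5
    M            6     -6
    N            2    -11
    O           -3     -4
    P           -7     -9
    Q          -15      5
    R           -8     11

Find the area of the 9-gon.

Cross-terms: -66, -73, -36, -54, -41, -1, -170, -125, -94  ⇒  Σ = -660
Area = |Σ|/2 = 330.

330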